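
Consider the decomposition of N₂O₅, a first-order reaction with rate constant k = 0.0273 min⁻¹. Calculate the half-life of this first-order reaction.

25.39 min

Step 1: For a first-order reaction, t₁/₂ = ln(2)/k
Step 2: t₁/₂ = ln(2)/0.0273
Step 3: t₁/₂ = 0.6931/0.0273 = 25.39 min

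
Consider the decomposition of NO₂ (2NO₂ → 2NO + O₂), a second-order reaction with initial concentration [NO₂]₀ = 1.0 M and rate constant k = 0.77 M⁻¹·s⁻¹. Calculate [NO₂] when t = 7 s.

0.1565 M

Step 1: For a second-order reaction: 1/[NO₂] = 1/[NO₂]₀ + kt
Step 2: 1/[NO₂] = 1/1.0 + 0.77 × 7
Step 3: 1/[NO₂] = 1 + 5.39 = 6.39
Step 4: [NO₂] = 1/6.39 = 0.1565 M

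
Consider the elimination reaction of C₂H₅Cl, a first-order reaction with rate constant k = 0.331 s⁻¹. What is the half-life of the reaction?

2.094 s

Step 1: For a first-order reaction, t₁/₂ = ln(2)/k
Step 2: t₁/₂ = ln(2)/0.331
Step 3: t₁/₂ = 0.6931/0.331 = 2.094 s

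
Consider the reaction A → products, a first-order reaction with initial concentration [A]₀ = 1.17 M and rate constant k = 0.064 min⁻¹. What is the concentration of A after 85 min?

0.005077 M

Step 1: For a first-order reaction: [A] = [A]₀ × e^(-kt)
Step 2: [A] = 1.17 × e^(-0.064 × 85)
Step 3: [A] = 1.17 × e^(-5.44)
Step 4: [A] = 1.17 × 0.00433948 = 0.005077 M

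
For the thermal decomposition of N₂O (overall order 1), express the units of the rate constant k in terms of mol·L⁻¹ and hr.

hr⁻¹

Step 1: For overall order n, rate = k × (concentration)^n.
Step 2: Rate has units mol·L⁻¹·hr⁻¹; concentration term has units (mol·L⁻¹)^1.
Step 3: k = rate / (concentration)^n, so units of k = (mol·L⁻¹)^(1-1)·hr⁻¹ = hr⁻¹.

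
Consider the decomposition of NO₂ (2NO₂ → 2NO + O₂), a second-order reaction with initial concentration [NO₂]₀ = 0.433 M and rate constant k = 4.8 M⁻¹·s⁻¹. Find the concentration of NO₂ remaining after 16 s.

0.01264 M

Step 1: For a second-order reaction: 1/[NO₂] = 1/[NO₂]₀ + kt
Step 2: 1/[NO₂] = 1/0.433 + 4.8 × 16
Step 3: 1/[NO₂] = 2.309 + 76.8 = 79.11
Step 4: [NO₂] = 1/79.11 = 0.01264 M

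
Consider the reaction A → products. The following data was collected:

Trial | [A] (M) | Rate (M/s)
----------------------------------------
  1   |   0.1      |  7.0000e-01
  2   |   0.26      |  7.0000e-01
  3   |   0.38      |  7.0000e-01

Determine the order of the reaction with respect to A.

zeroth order (0)

Step 1: Compare trials - when concentration changes, rate stays constant.
Step 2: rate₂/rate₁ = 7.0000e-01/7.0000e-01 = 1
Step 3: [A]₂/[A]₁ = 0.26/0.1 = 2.6
Step 4: Since rate ratio ≈ (conc ratio)^0, the reaction is zeroth order.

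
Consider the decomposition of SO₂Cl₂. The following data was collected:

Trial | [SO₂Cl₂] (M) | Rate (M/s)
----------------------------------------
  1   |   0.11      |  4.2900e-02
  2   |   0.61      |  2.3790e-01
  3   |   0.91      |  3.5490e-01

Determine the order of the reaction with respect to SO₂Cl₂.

first order (1)

Step 1: Compare trials to find order n where rate₂/rate₁ = ([SO₂Cl₂]₂/[SO₂Cl₂]₁)^n
Step 2: rate₂/rate₁ = 2.3790e-01/4.2900e-02 = 5.545
Step 3: [SO₂Cl₂]₂/[SO₂Cl₂]₁ = 0.61/0.11 = 5.545
Step 4: n = ln(5.545)/ln(5.545) = 1.00 ≈ 1
Step 5: The reaction is first order in SO₂Cl₂.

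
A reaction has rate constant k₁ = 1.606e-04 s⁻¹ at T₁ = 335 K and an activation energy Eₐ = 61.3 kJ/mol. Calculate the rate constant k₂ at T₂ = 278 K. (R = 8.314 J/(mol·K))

1.762e-06 s⁻¹

Step 1: Use the two-temperature Arrhenius form: ln(k₂/k₁) = -Eₐ/R × (1/T₂ - 1/T₁)
Step 2: Convert Eₐ to J/mol: 61.3 kJ/mol = 61300 J/mol
Step 3: 1/T₂ - 1/T₁ = 1/278 - 1/335 = 6.120477e-04 K⁻¹
Step 4: ln(k₂/k₁) = -61300/8.314 × 6.120477e-04 = -4.51269
Step 5: k₂ = k₁ × exp(-4.51269) = 1.606e-04 × 1.09689e-02 = 1.762e-06 s⁻¹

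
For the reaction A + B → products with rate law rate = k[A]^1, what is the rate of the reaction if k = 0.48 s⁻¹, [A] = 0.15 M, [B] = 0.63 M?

0.072 M/s

Step 1: The rate law is rate = k[A]^1
Step 2: Note that the rate does not depend on [B] (zero order in B).
Step 3: rate = 0.48 × (0.15)^1 = 0.072 M/s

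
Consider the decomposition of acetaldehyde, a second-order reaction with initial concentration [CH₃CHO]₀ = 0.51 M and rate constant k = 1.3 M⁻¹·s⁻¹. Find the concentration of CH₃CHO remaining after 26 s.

0.02796 M

Step 1: For a second-order reaction: 1/[CH₃CHO] = 1/[CH₃CHO]₀ + kt
Step 2: 1/[CH₃CHO] = 1/0.51 + 1.3 × 26
Step 3: 1/[CH₃CHO] = 1.961 + 33.8 = 35.76
Step 4: [CH₃CHO] = 1/35.76 = 0.02796 M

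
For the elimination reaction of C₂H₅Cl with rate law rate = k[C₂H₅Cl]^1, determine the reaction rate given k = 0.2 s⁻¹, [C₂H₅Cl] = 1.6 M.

0.32 M/s

Step 1: Identify the rate law: rate = k[C₂H₅Cl]^1
Step 2: Substitute values: rate = 0.2 × (1.6)^1
Step 3: Calculate: rate = 0.2 × 1.6 = 0.32 M/s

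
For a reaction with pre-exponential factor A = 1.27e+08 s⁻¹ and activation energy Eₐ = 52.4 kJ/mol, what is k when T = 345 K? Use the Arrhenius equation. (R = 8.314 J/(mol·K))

1.48e+00 s⁻¹

Step 1: Use the Arrhenius equation: k = A × exp(-Eₐ/RT)
Step 2: Convert Eₐ to J/mol: 52.4 kJ/mol = 52400 J/mol
Step 3: Calculate the exponent: -Eₐ/(RT) = -52400/(8.314 × 345) = -18.26847
Step 4: k = 1.27e+08 × exp(-18.26847)
Step 5: k = 1.27e+08 × 1.16441e-08 = 1.4788e+00 s⁻¹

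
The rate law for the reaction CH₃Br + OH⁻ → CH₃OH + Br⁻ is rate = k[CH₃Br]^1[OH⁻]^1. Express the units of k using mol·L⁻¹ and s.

(mol·L⁻¹)⁻¹·s⁻¹

Step 1: Overall order = 1 + 1 = 2.
Step 2: rate has units mol·L⁻¹·s⁻¹; [CH₃Br]^1[OH⁻]^1 has units (mol·L⁻¹)^2.
Step 3: k = rate/([CH₃Br]^1[OH⁻]^1), so units of k = (mol·L⁻¹)^(1-2)·s⁻¹ = (mol·L⁻¹)⁻¹·s⁻¹.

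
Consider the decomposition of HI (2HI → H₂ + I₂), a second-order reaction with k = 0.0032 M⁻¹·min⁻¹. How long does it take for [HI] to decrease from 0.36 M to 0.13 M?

1536 min

Step 1: For second-order: t = (1/[HI] - 1/[HI]₀)/k
Step 2: t = (1/0.13 - 1/0.36)/0.0032
Step 3: t = (7.692 - 2.778)/0.0032
Step 4: t = 4.915/0.0032 = 1536 min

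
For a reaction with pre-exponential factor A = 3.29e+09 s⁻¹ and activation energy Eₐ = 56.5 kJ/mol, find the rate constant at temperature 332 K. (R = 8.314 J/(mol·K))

4.24e+00 s⁻¹

Step 1: Use the Arrhenius equation: k = A × exp(-Eₐ/RT)
Step 2: Convert Eₐ to J/mol: 56.5 kJ/mol = 56500 J/mol
Step 3: Calculate the exponent: -Eₐ/(RT) = -56500/(8.314 × 332) = -20.46918
Step 4: k = 3.29e+09 × exp(-20.46918)
Step 5: k = 3.29e+09 × 1.28928e-09 = 4.2417e+00 s⁻¹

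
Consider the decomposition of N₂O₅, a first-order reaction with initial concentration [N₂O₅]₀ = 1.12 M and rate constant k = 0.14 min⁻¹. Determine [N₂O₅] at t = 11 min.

0.2401 M

Step 1: For a first-order reaction: [N₂O₅] = [N₂O₅]₀ × e^(-kt)
Step 2: [N₂O₅] = 1.12 × e^(-0.14 × 11)
Step 3: [N₂O₅] = 1.12 × e^(-1.54)
Step 4: [N₂O₅] = 1.12 × 0.214381 = 0.2401 M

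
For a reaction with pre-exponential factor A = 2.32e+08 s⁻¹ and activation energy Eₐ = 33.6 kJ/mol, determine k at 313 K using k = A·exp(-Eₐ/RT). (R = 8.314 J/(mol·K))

5.73e+02 s⁻¹

Step 1: Use the Arrhenius equation: k = A × exp(-Eₐ/RT)
Step 2: Convert Eₐ to J/mol: 33.6 kJ/mol = 33600 J/mol
Step 3: Calculate the exponent: -Eₐ/(RT) = -33600/(8.314 × 313) = -12.91174
Step 4: k = 2.32e+08 × exp(-12.91174)
Step 5: k = 2.32e+08 × 2.46889e-06 = 5.7278e+02 s⁻¹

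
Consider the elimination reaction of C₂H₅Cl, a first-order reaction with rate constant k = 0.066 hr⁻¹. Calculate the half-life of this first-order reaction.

10.5 hr

Step 1: For a first-order reaction, t₁/₂ = ln(2)/k
Step 2: t₁/₂ = ln(2)/0.066
Step 3: t₁/₂ = 0.6931/0.066 = 10.5 hr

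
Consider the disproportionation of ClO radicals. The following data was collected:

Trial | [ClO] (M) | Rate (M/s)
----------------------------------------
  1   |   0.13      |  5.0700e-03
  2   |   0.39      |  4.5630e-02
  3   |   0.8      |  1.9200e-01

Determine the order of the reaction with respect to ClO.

second order (2)

Step 1: Compare trials to find order n where rate₂/rate₁ = ([ClO]₂/[ClO]₁)^n
Step 2: rate₂/rate₁ = 4.5630e-02/5.0700e-03 = 9
Step 3: [ClO]₂/[ClO]₁ = 0.39/0.13 = 3
Step 4: n = ln(9)/ln(3) = 2.00 ≈ 2
Step 5: The reaction is second order in ClO.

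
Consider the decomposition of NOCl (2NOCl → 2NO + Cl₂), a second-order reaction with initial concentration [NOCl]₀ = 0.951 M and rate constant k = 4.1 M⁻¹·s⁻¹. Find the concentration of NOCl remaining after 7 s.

0.03361 M

Step 1: For a second-order reaction: 1/[NOCl] = 1/[NOCl]₀ + kt
Step 2: 1/[NOCl] = 1/0.951 + 4.1 × 7
Step 3: 1/[NOCl] = 1.052 + 28.7 = 29.75
Step 4: [NOCl] = 1/29.75 = 0.03361 M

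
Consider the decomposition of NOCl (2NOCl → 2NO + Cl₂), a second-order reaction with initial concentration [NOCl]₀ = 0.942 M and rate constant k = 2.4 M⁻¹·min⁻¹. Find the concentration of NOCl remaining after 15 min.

0.02698 M

Step 1: For a second-order reaction: 1/[NOCl] = 1/[NOCl]₀ + kt
Step 2: 1/[NOCl] = 1/0.942 + 2.4 × 15
Step 3: 1/[NOCl] = 1.062 + 36 = 37.06
Step 4: [NOCl] = 1/37.06 = 0.02698 M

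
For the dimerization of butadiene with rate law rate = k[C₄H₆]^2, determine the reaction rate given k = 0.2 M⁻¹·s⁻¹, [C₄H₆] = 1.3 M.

0.338 M/s

Step 1: Identify the rate law: rate = k[C₄H₆]^2
Step 2: Substitute values: rate = 0.2 × (1.3)^2
Step 3: Calculate: rate = 0.2 × 1.69 = 0.338 M/s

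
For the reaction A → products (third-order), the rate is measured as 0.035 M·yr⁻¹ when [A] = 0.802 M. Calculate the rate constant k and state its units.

0.06785 M⁻²·yr⁻¹

Step 1: rate = k[A]^3, so k = rate / [A]^3.
Step 2: k = 0.035 / (0.802)^3 = 0.035 / 0.5158.
Step 3: k = 0.06785 M⁻²·yr⁻¹.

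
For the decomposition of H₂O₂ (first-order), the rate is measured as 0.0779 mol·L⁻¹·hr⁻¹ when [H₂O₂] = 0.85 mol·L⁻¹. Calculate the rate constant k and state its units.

0.09165 hr⁻¹

Step 1: rate = k[H₂O₂]^1, so k = rate / [H₂O₂]^1.
Step 2: k = 0.0779 / (0.85)^1 = 0.0779 / 0.85.
Step 3: k = 0.09165 hr⁻¹.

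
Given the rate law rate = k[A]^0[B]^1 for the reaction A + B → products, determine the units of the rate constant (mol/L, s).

s⁻¹

Step 1: Overall order = 0 + 1 = 1.
Step 2: rate has units mol/L·s⁻¹; [A]^0[B]^1 has units (mol/L)^1.
Step 3: k = rate/([A]^0[B]^1), so units of k = (mol/L)^(1-1)·s⁻¹ = s⁻¹.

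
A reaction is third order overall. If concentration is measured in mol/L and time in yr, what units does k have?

(mol/L)⁻²·yr⁻¹

Step 1: For overall order n, rate = k × (concentration)^n.
Step 2: Rate has units mol/L·yr⁻¹; concentration term has units (mol/L)^3.
Step 3: k = rate / (concentration)^n, so units of k = (mol/L)^(1-3)·yr⁻¹ = (mol/L)⁻²·yr⁻¹.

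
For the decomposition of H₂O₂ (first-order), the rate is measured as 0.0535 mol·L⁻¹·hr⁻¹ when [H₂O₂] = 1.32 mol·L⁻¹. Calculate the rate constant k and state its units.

0.04053 hr⁻¹

Step 1: rate = k[H₂O₂]^1, so k = rate / [H₂O₂]^1.
Step 2: k = 0.0535 / (1.32)^1 = 0.0535 / 1.32.
Step 3: k = 0.04053 hr⁻¹.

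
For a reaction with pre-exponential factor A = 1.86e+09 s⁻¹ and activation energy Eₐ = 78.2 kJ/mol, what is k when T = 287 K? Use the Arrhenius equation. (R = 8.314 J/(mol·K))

1.09e-05 s⁻¹

Step 1: Use the Arrhenius equation: k = A × exp(-Eₐ/RT)
Step 2: Convert Eₐ to J/mol: 78.2 kJ/mol = 78200 J/mol
Step 3: Calculate the exponent: -Eₐ/(RT) = -78200/(8.314 × 287) = -32.77290
Step 4: k = 1.86e+09 × exp(-32.77290)
Step 5: k = 1.86e+09 × 5.84669e-15 = 1.0875e-05 s⁻¹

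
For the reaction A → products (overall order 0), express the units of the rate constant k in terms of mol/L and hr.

mol/L·hr⁻¹

Step 1: For overall order n, rate = k × (concentration)^n.
Step 2: Rate has units mol/L·hr⁻¹; concentration term has units (mol/L)^0.
Step 3: k = rate / (concentration)^n, so units of k = (mol/L)^(1-0)·hr⁻¹ = mol/L·hr⁻¹.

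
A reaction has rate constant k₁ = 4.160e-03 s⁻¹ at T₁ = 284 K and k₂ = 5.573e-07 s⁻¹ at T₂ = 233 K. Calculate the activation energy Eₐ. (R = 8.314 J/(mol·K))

96.2 kJ/mol

Step 1: Use the two-temperature Arrhenius form: ln(k₂/k₁) = -Eₐ/R × (1/T₂ - 1/T₁)
Step 2: ln(k₂/k₁) = ln(5.573e-07/4.160e-03) = ln(0.000133966) = -8.91792
Step 3: 1/T₂ - 1/T₁ = 1/233 - 1/284 = 7.707187e-04 K⁻¹
Step 4: Eₐ = -R × ln(k₂/k₁) / (1/T₂ - 1/T₁) = -8.314 × -8.91792 / 7.707187e-04
Step 5: Eₐ = 9.6201e+04 J/mol = 96.2 kJ/mol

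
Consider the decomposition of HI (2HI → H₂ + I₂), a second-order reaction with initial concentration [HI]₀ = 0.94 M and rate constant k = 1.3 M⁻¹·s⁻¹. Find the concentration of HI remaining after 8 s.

0.08723 M

Step 1: For a second-order reaction: 1/[HI] = 1/[HI]₀ + kt
Step 2: 1/[HI] = 1/0.94 + 1.3 × 8
Step 3: 1/[HI] = 1.064 + 10.4 = 11.46
Step 4: [HI] = 1/11.46 = 0.08723 M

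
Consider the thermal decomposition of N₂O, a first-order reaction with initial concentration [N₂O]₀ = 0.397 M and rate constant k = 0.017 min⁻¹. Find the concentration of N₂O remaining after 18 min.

0.2923 M

Step 1: For a first-order reaction: [N₂O] = [N₂O]₀ × e^(-kt)
Step 2: [N₂O] = 0.397 × e^(-0.017 × 18)
Step 3: [N₂O] = 0.397 × e^(-0.306)
Step 4: [N₂O] = 0.397 × 0.736387 = 0.2923 M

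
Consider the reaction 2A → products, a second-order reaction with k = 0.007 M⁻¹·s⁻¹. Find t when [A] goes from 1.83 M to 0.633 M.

147.6 s

Step 1: For second-order: t = (1/[A] - 1/[A]₀)/k
Step 2: t = (1/0.633 - 1/1.83)/0.007
Step 3: t = (1.58 - 0.5464)/0.007
Step 4: t = 1.033/0.007 = 147.6 s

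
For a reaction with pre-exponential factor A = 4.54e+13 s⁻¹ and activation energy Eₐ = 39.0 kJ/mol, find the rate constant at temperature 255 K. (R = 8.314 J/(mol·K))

4.66e+05 s⁻¹

Step 1: Use the Arrhenius equation: k = A × exp(-Eₐ/RT)
Step 2: Convert Eₐ to J/mol: 39.0 kJ/mol = 39000 J/mol
Step 3: Calculate the exponent: -Eₐ/(RT) = -39000/(8.314 × 255) = -18.39562
Step 4: k = 4.54e+13 × exp(-18.39562)
Step 5: k = 4.54e+13 × 1.02538e-08 = 4.6552e+05 s⁻¹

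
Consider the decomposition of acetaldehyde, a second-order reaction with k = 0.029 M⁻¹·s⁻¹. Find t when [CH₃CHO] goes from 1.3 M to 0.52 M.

39.79 s

Step 1: For second-order: t = (1/[CH₃CHO] - 1/[CH₃CHO]₀)/k
Step 2: t = (1/0.52 - 1/1.3)/0.029
Step 3: t = (1.923 - 0.7692)/0.029
Step 4: t = 1.154/0.029 = 39.79 s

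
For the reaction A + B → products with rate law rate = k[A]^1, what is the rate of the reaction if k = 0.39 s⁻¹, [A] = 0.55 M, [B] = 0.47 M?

0.2145 M/s

Step 1: The rate law is rate = k[A]^1
Step 2: Note that the rate does not depend on [B] (zero order in B).
Step 3: rate = 0.39 × (0.55)^1 = 0.2145 M/s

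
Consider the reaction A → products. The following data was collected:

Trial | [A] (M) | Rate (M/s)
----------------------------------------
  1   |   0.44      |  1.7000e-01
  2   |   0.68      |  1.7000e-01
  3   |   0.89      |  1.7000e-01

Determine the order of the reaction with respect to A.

zeroth order (0)

Step 1: Compare trials - when concentration changes, rate stays constant.
Step 2: rate₂/rate₁ = 1.7000e-01/1.7000e-01 = 1
Step 3: [A]₂/[A]₁ = 0.68/0.44 = 1.545
Step 4: Since rate ratio ≈ (conc ratio)^0, the reaction is zeroth order.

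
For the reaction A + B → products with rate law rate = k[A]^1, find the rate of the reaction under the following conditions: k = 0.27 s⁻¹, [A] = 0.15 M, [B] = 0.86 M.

0.0405 M/s

Step 1: The rate law is rate = k[A]^1
Step 2: Note that the rate does not depend on [B] (zero order in B).
Step 3: rate = 0.27 × (0.15)^1 = 0.0405 M/s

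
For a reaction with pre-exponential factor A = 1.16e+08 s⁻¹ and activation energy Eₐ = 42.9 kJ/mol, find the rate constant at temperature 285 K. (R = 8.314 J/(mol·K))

1.59e+00 s⁻¹

Step 1: Use the Arrhenius equation: k = A × exp(-Eₐ/RT)
Step 2: Convert Eₐ to J/mol: 42.9 kJ/mol = 42900 J/mol
Step 3: Calculate the exponent: -Eₐ/(RT) = -42900/(8.314 × 285) = -18.10516
Step 4: k = 1.16e+08 × exp(-18.10516)
Step 5: k = 1.16e+08 × 1.37097e-08 = 1.5903e+00 s⁻¹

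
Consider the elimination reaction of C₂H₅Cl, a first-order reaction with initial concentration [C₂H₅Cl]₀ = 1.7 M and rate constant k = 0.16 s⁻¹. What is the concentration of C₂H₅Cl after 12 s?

0.2492 M

Step 1: For a first-order reaction: [C₂H₅Cl] = [C₂H₅Cl]₀ × e^(-kt)
Step 2: [C₂H₅Cl] = 1.7 × e^(-0.16 × 12)
Step 3: [C₂H₅Cl] = 1.7 × e^(-1.92)
Step 4: [C₂H₅Cl] = 1.7 × 0.146607 = 0.2492 M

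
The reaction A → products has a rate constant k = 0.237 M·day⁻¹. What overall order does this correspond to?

zeroth order (0)

Step 1: The units of k for an nth-order reaction are (concentration)^(1-n)·(time)⁻¹.
Step 2: Here k has units M·day⁻¹, so the concentration exponent is 1.
Step 3: 1 - n = 1 ⇒ n = 0. The reaction is zeroth order.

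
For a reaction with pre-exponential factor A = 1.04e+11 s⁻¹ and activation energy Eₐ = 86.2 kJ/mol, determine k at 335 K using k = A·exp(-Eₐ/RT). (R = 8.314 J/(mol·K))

3.77e-03 s⁻¹

Step 1: Use the Arrhenius equation: k = A × exp(-Eₐ/RT)
Step 2: Convert Eₐ to J/mol: 86.2 kJ/mol = 86200 J/mol
Step 3: Calculate the exponent: -Eₐ/(RT) = -86200/(8.314 × 335) = -30.94941
Step 4: k = 1.04e+11 × exp(-30.94941)
Step 5: k = 1.04e+11 × 3.62111e-14 = 3.7660e-03 s⁻¹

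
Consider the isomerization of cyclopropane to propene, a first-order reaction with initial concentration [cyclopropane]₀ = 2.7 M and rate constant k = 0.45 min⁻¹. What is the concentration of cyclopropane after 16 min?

0.002016 M

Step 1: For a first-order reaction: [cyclopropane] = [cyclopropane]₀ × e^(-kt)
Step 2: [cyclopropane] = 2.7 × e^(-0.45 × 16)
Step 3: [cyclopropane] = 2.7 × e^(-7.2)
Step 4: [cyclopropane] = 2.7 × 0.000746586 = 0.002016 M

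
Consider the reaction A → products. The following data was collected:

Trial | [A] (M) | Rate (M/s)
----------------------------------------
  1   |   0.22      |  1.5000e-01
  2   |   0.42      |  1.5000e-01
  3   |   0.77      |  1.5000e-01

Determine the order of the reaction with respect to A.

zeroth order (0)

Step 1: Compare trials - when concentration changes, rate stays constant.
Step 2: rate₂/rate₁ = 1.5000e-01/1.5000e-01 = 1
Step 3: [A]₂/[A]₁ = 0.42/0.22 = 1.909
Step 4: Since rate ratio ≈ (conc ratio)^0, the reaction is zeroth order.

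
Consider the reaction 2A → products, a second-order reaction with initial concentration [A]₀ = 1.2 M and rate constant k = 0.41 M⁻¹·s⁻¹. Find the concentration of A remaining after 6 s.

0.3036 M

Step 1: For a second-order reaction: 1/[A] = 1/[A]₀ + kt
Step 2: 1/[A] = 1/1.2 + 0.41 × 6
Step 3: 1/[A] = 0.8333 + 2.46 = 3.293
Step 4: [A] = 1/3.293 = 0.3036 M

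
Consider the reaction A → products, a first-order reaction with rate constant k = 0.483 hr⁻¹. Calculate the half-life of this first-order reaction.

1.435 hr

Step 1: For a first-order reaction, t₁/₂ = ln(2)/k
Step 2: t₁/₂ = ln(2)/0.483
Step 3: t₁/₂ = 0.6931/0.483 = 1.435 hr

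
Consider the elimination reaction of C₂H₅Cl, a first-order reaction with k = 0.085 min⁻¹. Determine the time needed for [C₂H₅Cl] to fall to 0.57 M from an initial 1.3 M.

9.7 min

Step 1: For first-order: t = ln([C₂H₅Cl]₀/[C₂H₅Cl])/k
Step 2: t = ln(1.3/0.57)/0.085
Step 3: t = ln(2.281)/0.085
Step 4: t = 0.8245/0.085 = 9.7 min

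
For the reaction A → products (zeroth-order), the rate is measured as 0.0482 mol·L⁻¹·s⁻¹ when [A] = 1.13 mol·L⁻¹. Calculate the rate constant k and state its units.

0.0482 mol·L⁻¹·s⁻¹

Step 1: For a zeroth-order reaction, rate = k (independent of concentration).
Step 2: k = rate = 0.0482 mol·L⁻¹·s⁻¹.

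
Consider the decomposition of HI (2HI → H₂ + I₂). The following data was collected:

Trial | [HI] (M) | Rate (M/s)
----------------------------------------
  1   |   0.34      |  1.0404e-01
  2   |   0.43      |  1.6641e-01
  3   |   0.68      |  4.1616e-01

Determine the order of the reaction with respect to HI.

second order (2)

Step 1: Compare trials to find order n where rate₂/rate₁ = ([HI]₂/[HI]₁)^n
Step 2: rate₂/rate₁ = 1.6641e-01/1.0404e-01 = 1.599
Step 3: [HI]₂/[HI]₁ = 0.43/0.34 = 1.265
Step 4: n = ln(1.599)/ln(1.265) = 2.00 ≈ 2
Step 5: The reaction is second order in HI.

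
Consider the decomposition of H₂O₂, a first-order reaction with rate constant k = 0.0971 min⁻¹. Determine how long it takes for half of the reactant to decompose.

7.138 min

Step 1: For a first-order reaction, t₁/₂ = ln(2)/k
Step 2: t₁/₂ = ln(2)/0.0971
Step 3: t₁/₂ = 0.6931/0.0971 = 7.138 min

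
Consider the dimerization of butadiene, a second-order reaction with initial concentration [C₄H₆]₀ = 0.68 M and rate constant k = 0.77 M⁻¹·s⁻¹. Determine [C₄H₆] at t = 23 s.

0.05214 M

Step 1: For a second-order reaction: 1/[C₄H₆] = 1/[C₄H₆]₀ + kt
Step 2: 1/[C₄H₆] = 1/0.68 + 0.77 × 23
Step 3: 1/[C₄H₆] = 1.471 + 17.71 = 19.18
Step 4: [C₄H₆] = 1/19.18 = 0.05214 M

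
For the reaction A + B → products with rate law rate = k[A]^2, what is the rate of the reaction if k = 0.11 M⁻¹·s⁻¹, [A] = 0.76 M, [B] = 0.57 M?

0.06354 M/s

Step 1: The rate law is rate = k[A]^2
Step 2: Note that the rate does not depend on [B] (zero order in B).
Step 3: rate = 0.11 × (0.76)^2 = 0.063536 M/s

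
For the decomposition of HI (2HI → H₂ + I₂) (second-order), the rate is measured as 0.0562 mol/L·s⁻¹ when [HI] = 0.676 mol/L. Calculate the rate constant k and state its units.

0.123 (mol/L)⁻¹·s⁻¹

Step 1: rate = k[HI]^2, so k = rate / [HI]^2.
Step 2: k = 0.0562 / (0.676)^2 = 0.0562 / 0.457.
Step 3: k = 0.123 (mol/L)⁻¹·s⁻¹.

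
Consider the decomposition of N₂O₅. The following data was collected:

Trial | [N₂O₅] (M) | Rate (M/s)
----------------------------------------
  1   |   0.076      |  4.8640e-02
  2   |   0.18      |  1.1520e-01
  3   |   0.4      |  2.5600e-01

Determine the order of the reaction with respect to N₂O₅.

first order (1)

Step 1: Compare trials to find order n where rate₂/rate₁ = ([N₂O₅]₂/[N₂O₅]₁)^n
Step 2: rate₂/rate₁ = 1.1520e-01/4.8640e-02 = 2.368
Step 3: [N₂O₅]₂/[N₂O₅]₁ = 0.18/0.076 = 2.368
Step 4: n = ln(2.368)/ln(2.368) = 1.00 ≈ 1
Step 5: The reaction is first order in N₂O₅.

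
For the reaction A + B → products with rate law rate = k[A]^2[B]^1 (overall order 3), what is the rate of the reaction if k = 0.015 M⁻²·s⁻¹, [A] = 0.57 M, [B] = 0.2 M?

0.0009747 M/s

Step 1: The rate law is rate = k[A]^2[B]^1, overall order = 2+1 = 3
Step 2: Substitute values: rate = 0.015 × (0.57)^2 × (0.2)^1
Step 3: rate = 0.015 × 0.3249 × 0.2 = 0.0009747 M/s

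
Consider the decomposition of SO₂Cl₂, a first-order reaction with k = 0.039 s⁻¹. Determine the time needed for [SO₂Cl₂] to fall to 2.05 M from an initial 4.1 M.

17.77 s

Step 1: For first-order: t = ln([SO₂Cl₂]₀/[SO₂Cl₂])/k
Step 2: t = ln(4.1/2.05)/0.039
Step 3: t = ln(2)/0.039
Step 4: t = 0.6931/0.039 = 17.77 s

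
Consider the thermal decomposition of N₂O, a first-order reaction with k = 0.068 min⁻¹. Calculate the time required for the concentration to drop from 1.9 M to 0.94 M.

10.35 min

Step 1: For first-order: t = ln([N₂O]₀/[N₂O])/k
Step 2: t = ln(1.9/0.94)/0.068
Step 3: t = ln(2.021)/0.068
Step 4: t = 0.7037/0.068 = 10.35 min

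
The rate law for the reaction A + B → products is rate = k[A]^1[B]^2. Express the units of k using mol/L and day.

(mol/L)⁻²·day⁻¹

Step 1: Overall order = 1 + 2 = 3.
Step 2: rate has units mol/L·day⁻¹; [A]^1[B]^2 has units (mol/L)^3.
Step 3: k = rate/([A]^1[B]^2), so units of k = (mol/L)^(1-3)·day⁻¹ = (mol/L)⁻²·day⁻¹.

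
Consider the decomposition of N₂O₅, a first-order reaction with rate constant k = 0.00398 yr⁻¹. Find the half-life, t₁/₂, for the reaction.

174.2 yr

Step 1: For a first-order reaction, t₁/₂ = ln(2)/k
Step 2: t₁/₂ = ln(2)/0.00398
Step 3: t₁/₂ = 0.6931/0.00398 = 174.2 yr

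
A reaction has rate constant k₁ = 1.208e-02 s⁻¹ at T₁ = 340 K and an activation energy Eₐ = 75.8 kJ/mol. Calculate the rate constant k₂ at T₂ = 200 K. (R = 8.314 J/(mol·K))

8.513e-11 s⁻¹

Step 1: Use the two-temperature Arrhenius form: ln(k₂/k₁) = -Eₐ/R × (1/T₂ - 1/T₁)
Step 2: Convert Eₐ to J/mol: 75.8 kJ/mol = 75800 J/mol
Step 3: 1/T₂ - 1/T₁ = 1/200 - 1/340 = 2.058824e-03 K⁻¹
Step 4: ln(k₂/k₁) = -75800/8.314 × 2.058824e-03 = -18.77061
Step 5: k₂ = k₁ × exp(-18.77061) = 1.208e-02 × 7.04738e-09 = 8.513e-11 s⁻¹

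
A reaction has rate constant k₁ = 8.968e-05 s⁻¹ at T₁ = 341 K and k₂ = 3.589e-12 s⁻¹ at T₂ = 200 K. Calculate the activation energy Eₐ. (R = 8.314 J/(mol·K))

68.5 kJ/mol

Step 1: Use the two-temperature Arrhenius form: ln(k₂/k₁) = -Eₐ/R × (1/T₂ - 1/T₁)
Step 2: ln(k₂/k₁) = ln(3.589e-12/8.968e-05) = ln(4.00201e-08) = -17.0339
Step 3: 1/T₂ - 1/T₁ = 1/200 - 1/341 = 2.067449e-03 K⁻¹
Step 4: Eₐ = -R × ln(k₂/k₁) / (1/T₂ - 1/T₁) = -8.314 × -17.0339 / 2.067449e-03
Step 5: Eₐ = 6.8500e+04 J/mol = 68.5 kJ/mol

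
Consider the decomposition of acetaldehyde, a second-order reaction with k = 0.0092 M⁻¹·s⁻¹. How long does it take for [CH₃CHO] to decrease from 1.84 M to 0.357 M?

245.4 s

Step 1: For second-order: t = (1/[CH₃CHO] - 1/[CH₃CHO]₀)/k
Step 2: t = (1/0.357 - 1/1.84)/0.0092
Step 3: t = (2.801 - 0.5435)/0.0092
Step 4: t = 2.258/0.0092 = 245.4 s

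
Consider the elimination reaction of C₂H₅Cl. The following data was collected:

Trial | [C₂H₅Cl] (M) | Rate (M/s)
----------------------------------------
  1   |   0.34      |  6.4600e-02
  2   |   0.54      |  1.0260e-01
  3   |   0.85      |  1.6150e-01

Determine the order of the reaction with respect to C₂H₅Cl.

first order (1)

Step 1: Compare trials to find order n where rate₂/rate₁ = ([C₂H₅Cl]₂/[C₂H₅Cl]₁)^n
Step 2: rate₂/rate₁ = 1.0260e-01/6.4600e-02 = 1.588
Step 3: [C₂H₅Cl]₂/[C₂H₅Cl]₁ = 0.54/0.34 = 1.588
Step 4: n = ln(1.588)/ln(1.588) = 1.00 ≈ 1
Step 5: The reaction is first order in C₂H₅Cl.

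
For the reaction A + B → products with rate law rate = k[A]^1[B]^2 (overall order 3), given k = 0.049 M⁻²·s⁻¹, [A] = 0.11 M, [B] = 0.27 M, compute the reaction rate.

0.0003929 M/s

Step 1: The rate law is rate = k[A]^1[B]^2, overall order = 1+2 = 3
Step 2: Substitute values: rate = 0.049 × (0.11)^1 × (0.27)^2
Step 3: rate = 0.049 × 0.11 × 0.0729 = 0.000392931 M/s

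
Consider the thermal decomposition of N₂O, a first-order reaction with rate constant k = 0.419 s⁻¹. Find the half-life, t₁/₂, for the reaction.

1.654 s

Step 1: For a first-order reaction, t₁/₂ = ln(2)/k
Step 2: t₁/₂ = ln(2)/0.419
Step 3: t₁/₂ = 0.6931/0.419 = 1.654 s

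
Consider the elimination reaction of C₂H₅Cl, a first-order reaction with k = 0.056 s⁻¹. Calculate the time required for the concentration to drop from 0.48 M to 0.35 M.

5.64 s

Step 1: For first-order: t = ln([C₂H₅Cl]₀/[C₂H₅Cl])/k
Step 2: t = ln(0.48/0.35)/0.056
Step 3: t = ln(1.371)/0.056
Step 4: t = 0.3159/0.056 = 5.64 s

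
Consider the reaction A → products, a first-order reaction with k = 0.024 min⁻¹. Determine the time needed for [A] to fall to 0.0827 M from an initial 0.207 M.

38.23 min

Step 1: For first-order: t = ln([A]₀/[A])/k
Step 2: t = ln(0.207/0.0827)/0.024
Step 3: t = ln(2.503)/0.024
Step 4: t = 0.9175/0.024 = 38.23 min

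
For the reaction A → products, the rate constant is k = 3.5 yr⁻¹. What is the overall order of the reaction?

first order (1)

Step 1: The units of k for an nth-order reaction are (concentration)^(1-n)·(time)⁻¹.
Step 2: Here k has units yr⁻¹, so the concentration exponent is 0.
Step 3: 1 - n = 0 ⇒ n = 1. The reaction is first order.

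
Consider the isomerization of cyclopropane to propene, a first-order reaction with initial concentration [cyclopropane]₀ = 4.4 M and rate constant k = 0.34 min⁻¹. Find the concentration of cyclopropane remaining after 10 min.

0.1468 M

Step 1: For a first-order reaction: [cyclopropane] = [cyclopropane]₀ × e^(-kt)
Step 2: [cyclopropane] = 4.4 × e^(-0.34 × 10)
Step 3: [cyclopropane] = 4.4 × e^(-3.4)
Step 4: [cyclopropane] = 4.4 × 0.0333733 = 0.1468 M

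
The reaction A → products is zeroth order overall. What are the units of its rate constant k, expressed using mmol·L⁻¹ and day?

mmol·L⁻¹·day⁻¹

Step 1: For overall order n, rate = k × (concentration)^n.
Step 2: Rate has units mmol·L⁻¹·day⁻¹; concentration term has units (mmol·L⁻¹)^0.
Step 3: k = rate / (concentration)^n, so units of k = (mmol·L⁻¹)^(1-0)·day⁻¹ = mmol·L⁻¹·day⁻¹.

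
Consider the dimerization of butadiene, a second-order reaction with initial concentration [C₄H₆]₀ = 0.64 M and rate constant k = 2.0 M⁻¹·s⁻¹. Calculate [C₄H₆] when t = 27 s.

0.018 M

Step 1: For a second-order reaction: 1/[C₄H₆] = 1/[C₄H₆]₀ + kt
Step 2: 1/[C₄H₆] = 1/0.64 + 2.0 × 27
Step 3: 1/[C₄H₆] = 1.562 + 54 = 55.56
Step 4: [C₄H₆] = 1/55.56 = 0.018 M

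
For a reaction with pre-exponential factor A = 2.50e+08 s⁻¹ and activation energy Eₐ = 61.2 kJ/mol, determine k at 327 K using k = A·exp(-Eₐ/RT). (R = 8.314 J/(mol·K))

4.18e-02 s⁻¹

Step 1: Use the Arrhenius equation: k = A × exp(-Eₐ/RT)
Step 2: Convert Eₐ to J/mol: 61.2 kJ/mol = 61200 J/mol
Step 3: Calculate the exponent: -Eₐ/(RT) = -61200/(8.314 × 327) = -22.51094
Step 4: k = 2.50e+08 × exp(-22.51094)
Step 5: k = 2.50e+08 × 1.67349e-10 = 4.1837e-02 s⁻¹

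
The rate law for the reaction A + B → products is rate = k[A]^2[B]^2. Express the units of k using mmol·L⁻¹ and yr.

(mmol·L⁻¹)⁻³·yr⁻¹

Step 1: Overall order = 2 + 2 = 4.
Step 2: rate has units mmol·L⁻¹·yr⁻¹; [A]^2[B]^2 has units (mmol·L⁻¹)^4.
Step 3: k = rate/([A]^2[B]^2), so units of k = (mmol·L⁻¹)^(1-4)·yr⁻¹ = (mmol·L⁻¹)⁻³·yr⁻¹.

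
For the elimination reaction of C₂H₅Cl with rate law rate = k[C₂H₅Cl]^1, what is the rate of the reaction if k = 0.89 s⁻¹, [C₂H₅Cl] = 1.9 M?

1.691 M/s

Step 1: Identify the rate law: rate = k[C₂H₅Cl]^1
Step 2: Substitute values: rate = 0.89 × (1.9)^1
Step 3: Calculate: rate = 0.89 × 1.9 = 1.691 M/s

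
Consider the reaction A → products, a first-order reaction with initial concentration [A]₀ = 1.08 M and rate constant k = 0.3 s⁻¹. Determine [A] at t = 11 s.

0.03983 M

Step 1: For a first-order reaction: [A] = [A]₀ × e^(-kt)
Step 2: [A] = 1.08 × e^(-0.3 × 11)
Step 3: [A] = 1.08 × e^(-3.3)
Step 4: [A] = 1.08 × 0.0368832 = 0.03983 M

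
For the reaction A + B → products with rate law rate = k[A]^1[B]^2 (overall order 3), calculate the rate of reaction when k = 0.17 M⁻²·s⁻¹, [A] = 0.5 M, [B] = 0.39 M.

0.01293 M/s

Step 1: The rate law is rate = k[A]^1[B]^2, overall order = 1+2 = 3
Step 2: Substitute values: rate = 0.17 × (0.5)^1 × (0.39)^2
Step 3: rate = 0.17 × 0.5 × 0.1521 = 0.0129285 M/s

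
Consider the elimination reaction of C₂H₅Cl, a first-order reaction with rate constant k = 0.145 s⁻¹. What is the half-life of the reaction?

4.78 s

Step 1: For a first-order reaction, t₁/₂ = ln(2)/k
Step 2: t₁/₂ = ln(2)/0.145
Step 3: t₁/₂ = 0.6931/0.145 = 4.78 s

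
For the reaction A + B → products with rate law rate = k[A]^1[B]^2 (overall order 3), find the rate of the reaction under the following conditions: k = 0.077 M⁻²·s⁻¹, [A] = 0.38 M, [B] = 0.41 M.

0.004919 M/s

Step 1: The rate law is rate = k[A]^1[B]^2, overall order = 1+2 = 3
Step 2: Substitute values: rate = 0.077 × (0.38)^1 × (0.41)^2
Step 3: rate = 0.077 × 0.38 × 0.1681 = 0.00491861 M/s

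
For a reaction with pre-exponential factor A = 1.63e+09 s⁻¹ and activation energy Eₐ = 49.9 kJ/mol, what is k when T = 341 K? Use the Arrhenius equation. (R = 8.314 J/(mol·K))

3.70e+01 s⁻¹

Step 1: Use the Arrhenius equation: k = A × exp(-Eₐ/RT)
Step 2: Convert Eₐ to J/mol: 49.9 kJ/mol = 49900 J/mol
Step 3: Calculate the exponent: -Eₐ/(RT) = -49900/(8.314 × 341) = -17.60095
Step 4: k = 1.63e+09 × exp(-17.60095)
Step 5: k = 1.63e+09 × 2.26989e-08 = 3.6999e+01 s⁻¹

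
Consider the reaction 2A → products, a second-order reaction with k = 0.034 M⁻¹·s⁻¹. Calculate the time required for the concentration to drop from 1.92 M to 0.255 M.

100 s

Step 1: For second-order: t = (1/[A] - 1/[A]₀)/k
Step 2: t = (1/0.255 - 1/1.92)/0.034
Step 3: t = (3.922 - 0.5208)/0.034
Step 4: t = 3.401/0.034 = 100 s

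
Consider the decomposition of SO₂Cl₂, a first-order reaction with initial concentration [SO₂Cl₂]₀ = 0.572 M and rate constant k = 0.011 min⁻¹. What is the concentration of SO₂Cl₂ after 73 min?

0.2562 M

Step 1: For a first-order reaction: [SO₂Cl₂] = [SO₂Cl₂]₀ × e^(-kt)
Step 2: [SO₂Cl₂] = 0.572 × e^(-0.011 × 73)
Step 3: [SO₂Cl₂] = 0.572 × e^(-0.803)
Step 4: [SO₂Cl₂] = 0.572 × 0.447983 = 0.2562 M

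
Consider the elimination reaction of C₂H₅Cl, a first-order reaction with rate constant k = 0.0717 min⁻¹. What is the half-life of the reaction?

9.667 min

Step 1: For a first-order reaction, t₁/₂ = ln(2)/k
Step 2: t₁/₂ = ln(2)/0.0717
Step 3: t₁/₂ = 0.6931/0.0717 = 9.667 min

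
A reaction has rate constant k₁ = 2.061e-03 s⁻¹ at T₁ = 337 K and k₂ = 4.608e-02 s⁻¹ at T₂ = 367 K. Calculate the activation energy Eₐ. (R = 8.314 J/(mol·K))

106.5 kJ/mol

Step 1: Use the two-temperature Arrhenius form: ln(k₂/k₁) = -Eₐ/R × (1/T₂ - 1/T₁)
Step 2: ln(k₂/k₁) = ln(4.608e-02/2.061e-03) = ln(22.3581) = 3.10719
Step 3: 1/T₂ - 1/T₁ = 1/367 - 1/337 = -2.425634e-04 K⁻¹
Step 4: Eₐ = -R × ln(k₂/k₁) / (1/T₂ - 1/T₁) = -8.314 × 3.10719 / -2.425634e-04
Step 5: Eₐ = 1.0650e+05 J/mol = 106.5 kJ/mol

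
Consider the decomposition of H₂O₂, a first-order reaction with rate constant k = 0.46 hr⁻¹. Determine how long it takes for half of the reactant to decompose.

1.507 hr

Step 1: For a first-order reaction, t₁/₂ = ln(2)/k
Step 2: t₁/₂ = ln(2)/0.46
Step 3: t₁/₂ = 0.6931/0.46 = 1.507 hr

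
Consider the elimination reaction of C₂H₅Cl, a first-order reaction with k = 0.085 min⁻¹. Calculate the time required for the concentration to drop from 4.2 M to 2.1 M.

8.155 min

Step 1: For first-order: t = ln([C₂H₅Cl]₀/[C₂H₅Cl])/k
Step 2: t = ln(4.2/2.1)/0.085
Step 3: t = ln(2)/0.085
Step 4: t = 0.6931/0.085 = 8.155 min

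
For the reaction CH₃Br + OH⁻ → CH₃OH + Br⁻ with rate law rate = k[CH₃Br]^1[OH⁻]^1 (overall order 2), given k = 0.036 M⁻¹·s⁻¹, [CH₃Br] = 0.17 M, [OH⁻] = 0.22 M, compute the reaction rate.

0.001346 M/s

Step 1: The rate law is rate = k[CH₃Br]^1[OH⁻]^1, overall order = 1+1 = 2
Step 2: Substitute values: rate = 0.036 × (0.17)^1 × (0.22)^1
Step 3: rate = 0.036 × 0.17 × 0.22 = 0.0013464 M/s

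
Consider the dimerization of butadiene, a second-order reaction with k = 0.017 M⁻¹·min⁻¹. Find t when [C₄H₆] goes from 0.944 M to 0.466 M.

63.92 min

Step 1: For second-order: t = (1/[C₄H₆] - 1/[C₄H₆]₀)/k
Step 2: t = (1/0.466 - 1/0.944)/0.017
Step 3: t = (2.146 - 1.059)/0.017
Step 4: t = 1.087/0.017 = 63.92 min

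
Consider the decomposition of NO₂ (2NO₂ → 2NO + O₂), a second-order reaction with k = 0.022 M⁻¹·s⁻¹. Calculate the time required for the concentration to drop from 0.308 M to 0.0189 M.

2257 s

Step 1: For second-order: t = (1/[NO₂] - 1/[NO₂]₀)/k
Step 2: t = (1/0.0189 - 1/0.308)/0.022
Step 3: t = (52.91 - 3.247)/0.022
Step 4: t = 49.66/0.022 = 2257 s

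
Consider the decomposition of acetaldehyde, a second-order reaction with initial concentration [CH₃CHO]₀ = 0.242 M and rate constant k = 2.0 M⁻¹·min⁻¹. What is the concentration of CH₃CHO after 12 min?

0.03555 M

Step 1: For a second-order reaction: 1/[CH₃CHO] = 1/[CH₃CHO]₀ + kt
Step 2: 1/[CH₃CHO] = 1/0.242 + 2.0 × 12
Step 3: 1/[CH₃CHO] = 4.132 + 24 = 28.13
Step 4: [CH₃CHO] = 1/28.13 = 0.03555 M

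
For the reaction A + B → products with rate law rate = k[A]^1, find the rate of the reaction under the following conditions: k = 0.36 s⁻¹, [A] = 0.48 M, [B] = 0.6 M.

0.1728 M/s

Step 1: The rate law is rate = k[A]^1
Step 2: Note that the rate does not depend on [B] (zero order in B).
Step 3: rate = 0.36 × (0.48)^1 = 0.1728 M/s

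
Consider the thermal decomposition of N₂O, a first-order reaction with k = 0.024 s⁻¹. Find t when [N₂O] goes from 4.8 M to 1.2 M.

57.76 s

Step 1: For first-order: t = ln([N₂O]₀/[N₂O])/k
Step 2: t = ln(4.8/1.2)/0.024
Step 3: t = ln(4)/0.024
Step 4: t = 1.386/0.024 = 57.76 s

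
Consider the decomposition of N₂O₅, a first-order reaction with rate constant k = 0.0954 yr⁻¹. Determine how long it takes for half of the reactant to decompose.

7.266 yr

Step 1: For a first-order reaction, t₁/₂ = ln(2)/k
Step 2: t₁/₂ = ln(2)/0.0954
Step 3: t₁/₂ = 0.6931/0.0954 = 7.266 yr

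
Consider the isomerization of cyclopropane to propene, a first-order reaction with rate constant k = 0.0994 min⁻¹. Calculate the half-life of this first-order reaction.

6.973 min

Step 1: For a first-order reaction, t₁/₂ = ln(2)/k
Step 2: t₁/₂ = ln(2)/0.0994
Step 3: t₁/₂ = 0.6931/0.0994 = 6.973 min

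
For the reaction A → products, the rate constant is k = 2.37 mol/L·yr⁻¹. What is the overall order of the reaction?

zeroth order (0)

Step 1: The units of k for an nth-order reaction are (concentration)^(1-n)·(time)⁻¹.
Step 2: Here k has units mol/L·yr⁻¹, so the concentration exponent is 1.
Step 3: 1 - n = 1 ⇒ n = 0. The reaction is zeroth order.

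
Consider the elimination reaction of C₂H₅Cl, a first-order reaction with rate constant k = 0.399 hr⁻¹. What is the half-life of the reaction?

1.737 hr

Step 1: For a first-order reaction, t₁/₂ = ln(2)/k
Step 2: t₁/₂ = ln(2)/0.399
Step 3: t₁/₂ = 0.6931/0.399 = 1.737 hr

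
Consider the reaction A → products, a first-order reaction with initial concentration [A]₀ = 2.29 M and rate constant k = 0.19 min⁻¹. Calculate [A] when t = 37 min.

0.002026 M

Step 1: For a first-order reaction: [A] = [A]₀ × e^(-kt)
Step 2: [A] = 2.29 × e^(-0.19 × 37)
Step 3: [A] = 2.29 × e^(-7.03)
Step 4: [A] = 2.29 × 0.000884932 = 0.002026 M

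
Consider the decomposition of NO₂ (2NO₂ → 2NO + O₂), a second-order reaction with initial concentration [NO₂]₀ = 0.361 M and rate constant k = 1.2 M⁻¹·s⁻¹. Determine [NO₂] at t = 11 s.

0.06262 M

Step 1: For a second-order reaction: 1/[NO₂] = 1/[NO₂]₀ + kt
Step 2: 1/[NO₂] = 1/0.361 + 1.2 × 11
Step 3: 1/[NO₂] = 2.77 + 13.2 = 15.97
Step 4: [NO₂] = 1/15.97 = 0.06262 M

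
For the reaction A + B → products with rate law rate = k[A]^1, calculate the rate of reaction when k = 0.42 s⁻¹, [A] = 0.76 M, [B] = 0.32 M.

0.3192 M/s

Step 1: The rate law is rate = k[A]^1
Step 2: Note that the rate does not depend on [B] (zero order in B).
Step 3: rate = 0.42 × (0.76)^1 = 0.3192 M/s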